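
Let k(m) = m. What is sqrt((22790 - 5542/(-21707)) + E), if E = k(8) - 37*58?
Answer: sqrt(198596238158)/3101 ≈ 143.71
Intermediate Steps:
E = -2138 (E = 8 - 37*58 = 8 - 2146 = -2138)
sqrt((22790 - 5542/(-21707)) + E) = sqrt((22790 - 5542/(-21707)) - 2138) = sqrt((22790 - 5542*(-1)/21707) - 2138) = sqrt((22790 - 1*(-5542/21707)) - 2138) = sqrt((22790 + 5542/21707) - 2138) = sqrt(494708072/21707 - 2138) = sqrt(448298506/21707) = sqrt(198596238158)/3101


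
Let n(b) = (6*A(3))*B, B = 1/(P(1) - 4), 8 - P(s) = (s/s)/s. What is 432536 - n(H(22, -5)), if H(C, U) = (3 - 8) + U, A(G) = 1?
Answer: 432534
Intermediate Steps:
H(C, U) = -5 + U
P(s) = 8 - 1/s (P(s) = 8 - s/s/s = 8 - 1/s)
B = 1/3 (B = 1/((8 - 1/1) - 4) = 1/((8 - 1*1) - 4) = 1/((8 - 1) - 4) = 1/(7 - 4) = 1/3 ≈ 0.33333)
n(b) = 2 (n(b) = (6*1)*(1/3) = 6*(1/3) = 2)
432536 - n(H(22, -5)) = 432536 - 1*2 = 432536 - 2 = 432534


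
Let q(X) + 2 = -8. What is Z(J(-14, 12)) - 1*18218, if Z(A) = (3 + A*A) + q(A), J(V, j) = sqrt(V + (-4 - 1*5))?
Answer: -18248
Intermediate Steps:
q(X) = -10 (q(X) = -2 - 8 = -10)
J(V, j) = sqrt(-9 + V) (J(V, j) = sqrt(V + (-4 - 5)) = sqrt(V - 9) = sqrt(-9 + V))
Z(A) = -7 + A**2 (Z(A) = (3 + A*A) - 10 = (3 + A**2) - 10 = -7 + A**2)
Z(J(-14, 12)) - 1*18218 = (-7 + (sqrt(-9 - 14))**2) - 1*18218 = (-7 + (sqrt(-23))**2) - 18218 = (-7 + (I*sqrt(23))**2) - 18218 = (-7 - 23) - 18218 = -30 - 18218 = -18248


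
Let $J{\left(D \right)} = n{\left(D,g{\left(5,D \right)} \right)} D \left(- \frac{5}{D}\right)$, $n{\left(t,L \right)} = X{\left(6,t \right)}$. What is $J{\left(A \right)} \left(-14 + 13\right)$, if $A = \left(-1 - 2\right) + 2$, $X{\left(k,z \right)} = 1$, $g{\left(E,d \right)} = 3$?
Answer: $5$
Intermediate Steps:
$A = -1$ ($A = -3 + 2 = -1$)
$n{\left(t,L \right)} = 1$
$J{\left(D \right)} = -5$ ($J{\left(D \right)} = 1 D \left(- \frac{5}{D}\right) = D \left(- \frac{5}{D}\right) = -5$)
$J{\left(A \right)} \left(-14 + 13\right) = - 5 \left(-14 + 13\right) = \left(-5\right) \left(-1\right) = 5$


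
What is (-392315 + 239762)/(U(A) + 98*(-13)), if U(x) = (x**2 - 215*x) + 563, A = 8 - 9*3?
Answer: -50851/1245 ≈ -40.844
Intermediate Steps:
A = -19 (A = 8 - 27 = -19)
U(x) = 563 + x**2 - 215*x
(-392315 + 239762)/(U(A) + 98*(-13)) = (-392315 + 239762)/((563 + (-19)**2 - 215*(-19)) + 98*(-13)) = -152553/((563 + 361 + 4085) - 1274) = -152553/(5009 - 1274) = -152553/3735 = -152553*1/3735 = -50851/1245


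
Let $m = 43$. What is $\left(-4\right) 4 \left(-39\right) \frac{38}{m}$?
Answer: $\frac{23712}{43} \approx 551.44$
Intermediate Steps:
$\left(-4\right) 4 \left(-39\right) \frac{38}{m} = \left(-4\right) 4 \left(-39\right) \frac{38}{43} = \left(-16\right) \left(-39\right) 38 \cdot \frac{1}{43} = 624 \cdot \frac{38}{43} = \frac{23712}{43}$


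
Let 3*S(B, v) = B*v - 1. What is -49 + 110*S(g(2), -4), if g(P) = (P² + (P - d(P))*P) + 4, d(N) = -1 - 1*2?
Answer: -8177/3 ≈ -2725.7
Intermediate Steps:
d(N) = -3 (d(N) = -1 - 2 = -3)
g(P) = 4 + P² + P*(3 + P) (g(P) = (P² + (P - 1*(-3))*P) + 4 = (P² + (P + 3)*P) + 4 = (P² + (3 + P)*P) + 4 = (P² + P*(3 + P)) + 4 = 4 + P² + P*(3 + P))
S(B, v) = -⅓ + B*v/3 (S(B, v) = (B*v - 1)/3 = (-1 + B*v)/3 = -⅓ + B*v/3)
-49 + 110*S(g(2), -4) = -49 + 110*(-⅓ + (⅓)*(4 + 2*2² + 3*2)*(-4)) = -49 + 110*(-⅓ + (⅓)*(4 + 2*4 + 6)*(-4)) = -49 + 110*(-⅓ + (⅓)*(4 + 8 + 6)*(-4)) = -49 + 110*(-⅓ + (⅓)*18*(-4)) = -49 + 110*(-⅓ - 24) = -49 + 110*(-73/3) = -49 - 8030/3 = -8177/3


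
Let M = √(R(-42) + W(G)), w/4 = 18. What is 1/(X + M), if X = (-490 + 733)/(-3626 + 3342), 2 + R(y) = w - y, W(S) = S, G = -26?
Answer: 69012/6877367 + 80656*√86/6877367 ≈ 0.11879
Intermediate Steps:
w = 72 (w = 4*18 = 72)
R(y) = 70 - y (R(y) = -2 + (72 - y) = 70 - y)
X = -243/284 (X = 243/(-284) = 243*(-1/284) = -243/284 ≈ -0.85563)
M = √86 (M = √((70 - 1*(-42)) - 26) = √((70 + 42) - 26) = √(112 - 26) = √86 ≈ 9.2736)
1/(X + M) = 1/(-243/284 + √86)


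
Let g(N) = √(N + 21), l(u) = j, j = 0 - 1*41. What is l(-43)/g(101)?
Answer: -41*√122/122 ≈ -3.7120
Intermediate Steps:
j = -41 (j = 0 - 41 = -41)
l(u) = -41
g(N) = √(21 + N)
l(-43)/g(101) = -41/√(21 + 101) = -41*√122/122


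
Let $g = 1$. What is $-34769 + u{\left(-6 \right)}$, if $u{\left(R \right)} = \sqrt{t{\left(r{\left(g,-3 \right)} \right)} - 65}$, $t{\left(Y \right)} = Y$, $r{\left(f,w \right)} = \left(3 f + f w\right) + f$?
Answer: $-34769 + 8 i \approx -34769.0 + 8.0 i$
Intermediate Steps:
$r{\left(f,w \right)} = 4 f + f w$
$u{\left(R \right)} = 8 i$ ($u{\left(R \right)} = \sqrt{1 \left(4 - 3\right) - 65} = \sqrt{1 \cdot 1 - 65} = \sqrt{1 - 65} = \sqrt{-64} = 8 i$)
$-34769 + u{\left(-6 \right)} = -34769 + 8 i$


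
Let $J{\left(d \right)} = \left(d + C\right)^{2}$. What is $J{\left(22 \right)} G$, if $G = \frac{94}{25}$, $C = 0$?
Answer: $\frac{45496}{25} \approx 1819.8$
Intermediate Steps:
$J{\left(d \right)} = d^{2}$ ($J{\left(d \right)} = \left(d + 0\right)^{2} = d^{2}$)
$G = \frac{94}{25}$ ($G = 94 \cdot \frac{1}{25} = \frac{94}{25} \approx 3.76$)
$J{\left(22 \right)} G = 22^{2} \cdot \frac{94}{25} = 484 \cdot \frac{94}{25} = \frac{45496}{25}$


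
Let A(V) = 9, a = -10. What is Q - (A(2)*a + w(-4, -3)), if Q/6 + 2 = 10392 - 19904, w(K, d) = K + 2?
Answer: -56992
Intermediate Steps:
w(K, d) = 2 + K
Q = -57084 (Q = -12 + 6*(10392 - 19904) = -12 + 6*(-9512) = -12 - 57072 = -57084)
Q - (A(2)*a + w(-4, -3)) = -57084 - (9*(-10) + (2 - 4)) = -57084 - (-90 - 2) = -57084 - 1*(-92) = -57084 + 92 = -56992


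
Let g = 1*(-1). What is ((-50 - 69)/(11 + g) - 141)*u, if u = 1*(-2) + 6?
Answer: -3058/5 ≈ -611.60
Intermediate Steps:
g = -1
u = 4 (u = -2 + 6 = 4)
((-50 - 69)/(11 + g) - 141)*u = ((-50 - 69)/(11 - 1) - 141)*4 = (-119/10 - 141)*4 = -1529/10*4 = -3058/5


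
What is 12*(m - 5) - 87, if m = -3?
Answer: -183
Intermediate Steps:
12*(m - 5) - 87 = 12*(-3 - 5) - 87 = 12*(-8) - 87 = -96 - 87 = -183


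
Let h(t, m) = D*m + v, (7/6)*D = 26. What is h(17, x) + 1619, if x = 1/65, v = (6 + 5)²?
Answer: 60912/35 ≈ 1740.3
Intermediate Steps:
v = 121 (v = 11² = 121)
D = 156/7 (D = (6/7)*26 = 156/7 ≈ 22.286)
x = 1/65 ≈ 0.015385
h(t, m) = 121 + 156*m/7 (h(t, m) = 156*m/7 + 121 = 121 + 156*m/7)
h(17, x) + 1619 = (121 + (156/7)*(1/65)) + 1619 = (121 + 12/35) + 1619 = 4247/35 + 1619 = 60912/35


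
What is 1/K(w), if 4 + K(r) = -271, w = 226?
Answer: -1/275 ≈ -0.0036364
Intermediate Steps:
K(r) = -275 (K(r) = -4 - 271 = -275)
1/K(w) = 1/(-275) = -1/275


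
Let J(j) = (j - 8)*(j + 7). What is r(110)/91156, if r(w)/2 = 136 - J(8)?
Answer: 68/22789 ≈ 0.0029839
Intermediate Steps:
J(j) = (-8 + j)*(7 + j)
r(w) = 272 (r(w) = 2*(136 - (-56 + 8² - 1*8)) = 2*(136 - (-56 + 64 - 8)) = 2*(136 - 1*0) = 2*(136 + 0) = 2*136 = 272)
r(110)/91156 = 272/91156 = 272*(1/91156) = 68/22789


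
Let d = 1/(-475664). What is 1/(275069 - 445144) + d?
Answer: -645739/80898554800 ≈ -7.9821e-6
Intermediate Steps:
d = -1/475664 ≈ -2.1023e-6
1/(275069 - 445144) + d = 1/(275069 - 445144) - 1/475664 = 1/(-170075) - 1/475664 = -1/170075 - 1/475664 = -645739/80898554800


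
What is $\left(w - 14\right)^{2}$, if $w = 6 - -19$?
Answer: $121$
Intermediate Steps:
$w = 25$ ($w = 6 + 19 = 25$)
$\left(w - 14\right)^{2} = \left(25 - 14\right)^{2} = 11^{2} = 121$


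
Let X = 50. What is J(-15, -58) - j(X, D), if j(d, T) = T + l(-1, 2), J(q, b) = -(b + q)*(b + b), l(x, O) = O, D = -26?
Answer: -8444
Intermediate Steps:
J(q, b) = -2*b*(b + q) (J(q, b) = -(b + q)*2*b = -2*b*(b + q))
j(d, T) = 2 + T (j(d, T) = T + 2 = 2 + T)
J(-15, -58) - j(X, D) = -2*(-58)*(-58 - 15) - (2 - 26) = -2*(-58)*(-73) - 1*(-24) = -8468 + 24 = -8444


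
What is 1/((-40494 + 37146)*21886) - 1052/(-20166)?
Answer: 12847428815/246275016408 ≈ 0.052167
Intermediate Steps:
1/((-40494 + 37146)*21886) - 1052/(-20166) = (1/21886)/(-3348) - 1052*(-1/20166) = -1/3348*1/21886 + 526/10083 = -1/73274328 + 526/10083 = 12847428815/246275016408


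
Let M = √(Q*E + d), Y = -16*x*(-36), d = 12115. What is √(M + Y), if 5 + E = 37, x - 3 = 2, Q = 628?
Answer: √(2880 + 3*√3579) ≈ 55.313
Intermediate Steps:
x = 5 (x = 3 + 2 = 5)
E = 32 (E = -5 + 37 = 32)
Y = 2880 (Y = -16*5*(-36) = -80*(-36) = 2880)
M = 3*√3579 (M = √(628*32 + 12115) = √(20096 + 12115) = √32211 = 3*√3579 ≈ 179.47)
√(M + Y) = √(3*√3579 + 2880) = √(2880 + 3*√3579)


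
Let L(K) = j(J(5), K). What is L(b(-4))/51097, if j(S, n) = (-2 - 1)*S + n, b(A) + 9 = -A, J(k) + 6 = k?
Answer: -2/51097 ≈ -3.9141e-5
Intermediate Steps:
J(k) = -6 + k
b(A) = -9 - A
j(S, n) = n - 3*S (j(S, n) = -3*S + n = n - 3*S)
L(K) = 3 + K (L(K) = K - 3*(-6 + 5) = K - 3*(-1) = K + 3 = 3 + K)
L(b(-4))/51097 = (3 + (-9 - 1*(-4)))/51097 = (3 + (-9 + 4))*(1/51097) = (3 - 5)*(1/51097) = -2*1/51097 = -2/51097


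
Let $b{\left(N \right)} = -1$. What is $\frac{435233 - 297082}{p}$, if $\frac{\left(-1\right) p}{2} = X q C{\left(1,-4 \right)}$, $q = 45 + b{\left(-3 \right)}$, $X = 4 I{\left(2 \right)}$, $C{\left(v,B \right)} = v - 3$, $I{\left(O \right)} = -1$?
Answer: $- \frac{138151}{704} \approx -196.24$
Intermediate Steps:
$C{\left(v,B \right)} = -3 + v$ ($C{\left(v,B \right)} = v - 3 = -3 + v$)
$X = -4$ ($X = 4 \left(-1\right) = -4$)
$q = 44$ ($q = 45 - 1 = 44$)
$p = -704$ ($p = - 2 \left(-4\right) 44 \left(-3 + 1\right) = - 2 \left(\left(-176\right) \left(-2\right)\right) = \left(-2\right) 352 = -704$)
$\frac{435233 - 297082}{p} = \frac{435233 - 297082}{-704} = \left(435233 - 297082\right) \left(- \frac{1}{704}\right) = 138151 \left(- \frac{1}{704}\right) = - \frac{138151}{704}$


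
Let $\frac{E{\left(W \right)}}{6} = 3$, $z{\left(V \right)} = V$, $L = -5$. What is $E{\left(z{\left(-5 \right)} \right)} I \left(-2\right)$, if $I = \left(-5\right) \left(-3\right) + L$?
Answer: $-360$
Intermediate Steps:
$E{\left(W \right)} = 18$ ($E{\left(W \right)} = 6 \cdot 3 = 18$)
$I = 10$ ($I = \left(-5\right) \left(-3\right) - 5 = 15 - 5 = 10$)
$E{\left(z{\left(-5 \right)} \right)} I \left(-2\right) = 18 \cdot 10 \left(-2\right) = 180 \left(-2\right) = -360$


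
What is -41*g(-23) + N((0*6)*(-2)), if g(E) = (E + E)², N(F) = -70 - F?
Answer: -86826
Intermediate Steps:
g(E) = 4*E² (g(E) = (2*E)² = 4*E²)
-41*g(-23) + N((0*6)*(-2)) = -164*(-23)² + (-70 - 0*6*(-2)) = -164*529 + (-70 - 0*(-2)) = -41*2116 + (-70 - 1*0) = -86756 + (-70 + 0) = -86756 - 70 = -86826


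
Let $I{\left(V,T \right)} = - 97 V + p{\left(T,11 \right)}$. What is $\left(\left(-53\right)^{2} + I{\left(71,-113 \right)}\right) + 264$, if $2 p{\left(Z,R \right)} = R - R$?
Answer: $-3814$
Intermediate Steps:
$p{\left(Z,R \right)} = 0$ ($p{\left(Z,R \right)} = \frac{R - R}{2} = \frac{1}{2} \cdot 0 = 0$)
$I{\left(V,T \right)} = - 97 V$ ($I{\left(V,T \right)} = - 97 V + 0 = - 97 V$)
$\left(\left(-53\right)^{2} + I{\left(71,-113 \right)}\right) + 264 = \left(\left(-53\right)^{2} - 6887\right) + 264 = \left(2809 - 6887\right) + 264 = -4078 + 264 = -3814$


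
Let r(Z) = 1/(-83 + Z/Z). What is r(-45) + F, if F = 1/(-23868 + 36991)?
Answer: -13041/1076086 ≈ -0.012119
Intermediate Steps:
F = 1/13123 ≈ 7.6202e-5
r(Z) = -1/82 (r(Z) = 1/(-83 + 1) = 1/(-82) = -1/82)
r(-45) + F = -1/82 + 1/13123 = -13041/1076086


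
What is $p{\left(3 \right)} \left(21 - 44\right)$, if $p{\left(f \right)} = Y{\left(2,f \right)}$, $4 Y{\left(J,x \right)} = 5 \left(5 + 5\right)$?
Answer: $- \frac{575}{2} \approx -287.5$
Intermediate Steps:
$Y{\left(J,x \right)} = \frac{25}{2}$ ($Y{\left(J,x \right)} = \frac{5 \left(5 + 5\right)}{4} = \frac{5 \cdot 10}{4} = \frac{1}{4} \cdot 50 = \frac{25}{2}$)
$p{\left(f \right)} = \frac{25}{2}$
$p{\left(3 \right)} \left(21 - 44\right) = \frac{25 \left(21 - 44\right)}{2} = \frac{25}{2} \left(-23\right) = - \frac{575}{2}$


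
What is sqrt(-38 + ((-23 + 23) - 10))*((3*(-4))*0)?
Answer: 0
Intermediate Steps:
sqrt(-38 + ((-23 + 23) - 10))*((3*(-4))*0) = sqrt(-38 + (0 - 10))*(-12*0) = sqrt(-38 - 10)*0 = sqrt(-48)*0 = (4*I*sqrt(3))*0 = 0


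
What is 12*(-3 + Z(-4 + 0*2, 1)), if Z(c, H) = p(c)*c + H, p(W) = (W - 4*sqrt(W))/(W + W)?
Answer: -48 - 48*I ≈ -48.0 - 48.0*I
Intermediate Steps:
p(W) = (W - 4*sqrt(W))/(2*W) (p(W) = (W - 4*sqrt(W))/((2*W)) = (W - 4*sqrt(W))*(1/(2*W)) = (W - 4*sqrt(W))/(2*W))
Z(c, H) = H + c*(1/2 - 2/sqrt(c)) (Z(c, H) = (1/2 - 2/sqrt(c))*c + H = c*(1/2 - 2/sqrt(c)) + H = H + c*(1/2 - 2/sqrt(c)))
12*(-3 + Z(-4 + 0*2, 1)) = 12*(-3 + (1 + (-4 + 0*2)/2 - 2*sqrt(-4 + 0*2))) = 12*(-3 + (1 + (-4 + 0)/2 - 2*sqrt(-4 + 0))) = 12*(-3 + (1 + (1/2)*(-4) - 4*I)) = 12*(-3 + (1 - 2 - 4*I)) = 12*(-3 + (-1 - 4*I)) = 12*(-4 - 4*I) = -48 - 48*I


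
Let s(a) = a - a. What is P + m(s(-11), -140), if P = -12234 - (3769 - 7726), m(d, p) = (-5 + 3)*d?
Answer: -8277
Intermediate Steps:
s(a) = 0
m(d, p) = -2*d
P = -8277 (P = -12234 - 1*(-3957) = -12234 + 3957 = -8277)
P + m(s(-11), -140) = -8277 - 2*0 = -8277 + 0 = -8277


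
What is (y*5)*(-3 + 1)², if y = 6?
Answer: 120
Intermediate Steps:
(y*5)*(-3 + 1)² = (6*5)*(-3 + 1)² = 30*(-2)² = 30*4 = 120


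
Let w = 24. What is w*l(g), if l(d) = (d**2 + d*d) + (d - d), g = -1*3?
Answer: 432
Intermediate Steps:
g = -3
l(d) = 2*d**2 (l(d) = (d**2 + d**2) + 0 = 2*d**2 + 0 = 2*d**2)
w*l(g) = 24*(2*(-3)**2) = 24*(2*9) = 24*18 = 432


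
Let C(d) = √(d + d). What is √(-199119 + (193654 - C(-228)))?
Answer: √(-5465 - 2*I*√114) ≈ 0.1444 - 73.926*I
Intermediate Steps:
C(d) = √2*√d (C(d) = √(2*d) = √2*√d)
√(-199119 + (193654 - C(-228))) = √(-199119 + (193654 - √2*√(-228))) = √(-199119 + (193654 - √2*2*I*√57)) = √(-199119 + (193654 - 2*I*√114)) = √(-5465 - 2*I*√114)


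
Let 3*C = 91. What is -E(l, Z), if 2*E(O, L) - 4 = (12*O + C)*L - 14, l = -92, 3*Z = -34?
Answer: -54712/9 ≈ -6079.1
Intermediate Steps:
C = 91/3 (C = (1/3)*91 = 91/3 ≈ 30.333)
Z = -34/3 (Z = (1/3)*(-34) = -34/3 ≈ -11.333)
E(O, L) = -5 + L*(91/3 + 12*O)/2 (E(O, L) = 2 + ((12*O + 91/3)*L - 14)/2 = 2 + ((91/3 + 12*O)*L - 14)/2 = 2 + (L*(91/3 + 12*O) - 14)/2 = 2 + (-14 + L*(91/3 + 12*O))/2 = 2 + (-7 + L*(91/3 + 12*O)/2) = -5 + L*(91/3 + 12*O)/2)
-E(l, Z) = -(-5 + (91/6)*(-34/3) + 6*(-34/3)*(-92)) = -(-5 - 1547/9 + 6256) = -1*54712/9 = -54712/9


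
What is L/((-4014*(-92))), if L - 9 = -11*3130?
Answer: -34421/369288 ≈ -0.093209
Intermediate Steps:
L = -34421 (L = 9 - 11*3130 = 9 - 34430 = -34421)
L/((-4014*(-92))) = -34421/((-4014*(-92))) = -34421/369288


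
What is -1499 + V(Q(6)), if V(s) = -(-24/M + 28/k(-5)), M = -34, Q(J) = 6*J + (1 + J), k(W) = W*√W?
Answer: -25495/17 - 28*I*√5/25 ≈ -1499.7 - 2.5044*I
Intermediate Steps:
k(W) = W^(3/2)
Q(J) = 1 + 7*J
V(s) = -12/17 - 28*I*√5/25 (V(s) = -(-24/(-34) + 28/((-5)^(3/2))) = -(-24*(-1/34) + 28/((-5*I*√5))) = -(12/17 + 28*(I*√5/25)) = -(12/17 + 28*I*√5/25) = -12/17 - 28*I*√5/25)
-1499 + V(Q(6)) = -1499 + (-12/17 - 28*I*√5/25) = -25495/17 - 28*I*√5/25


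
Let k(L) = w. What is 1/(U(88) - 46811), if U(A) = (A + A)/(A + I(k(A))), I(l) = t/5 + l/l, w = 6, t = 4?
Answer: -449/21017259 ≈ -2.1363e-5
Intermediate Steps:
k(L) = 6
I(l) = 9/5 (I(l) = 4/5 + l/l = 4*(⅕) + 1 = ⅘ + 1 = 9/5)
U(A) = 2*A/(9/5 + A) (U(A) = (A + A)/(A + 9/5) = (2*A)/(9/5 + A) = 2*A/(9/5 + A))
1/(U(88) - 46811) = 1/(10*88/(9 + 5*88) - 46811) = 1/(10*88/(9 + 440) - 46811) = 1/(10*88/449 - 46811) = 1/(10*88*(1/449) - 46811) = 1/(880/449 - 46811) = 1/(-21017259/449) = -449/21017259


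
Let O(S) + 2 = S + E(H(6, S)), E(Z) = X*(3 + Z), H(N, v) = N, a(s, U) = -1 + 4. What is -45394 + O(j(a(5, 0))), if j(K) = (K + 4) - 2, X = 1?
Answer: -45382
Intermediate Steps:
a(s, U) = 3
j(K) = 2 + K (j(K) = (4 + K) - 2 = 2 + K)
E(Z) = 3 + Z (E(Z) = 1*(3 + Z) = 3 + Z)
O(S) = 7 + S (O(S) = -2 + (S + (3 + 6)) = -2 + (S + 9) = -2 + (9 + S) = 7 + S)
-45394 + O(j(a(5, 0))) = -45394 + (7 + (2 + 3)) = -45394 + (7 + 5) = -45394 + 12 = -45382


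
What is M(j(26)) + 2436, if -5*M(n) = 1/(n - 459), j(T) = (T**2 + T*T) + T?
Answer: 11193419/4595 ≈ 2436.0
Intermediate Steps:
j(T) = T + 2*T**2 (j(T) = (T**2 + T**2) + T = 2*T**2 + T = T + 2*T**2)
M(n) = -1/(5*(-459 + n)) (M(n) = -1/(5*(n - 459)) = -1/(5*(-459 + n)))
M(j(26)) + 2436 = -1/(-2295 + 5*(26*(1 + 2*26))) + 2436 = -1/(-2295 + 5*(26*(1 + 52))) + 2436 = -1/(-2295 + 5*(26*53)) + 2436 = -1/(-2295 + 5*1378) + 2436 = -1/(-2295 + 6890) + 2436 = -1/4595 + 2436 = 11193419/4595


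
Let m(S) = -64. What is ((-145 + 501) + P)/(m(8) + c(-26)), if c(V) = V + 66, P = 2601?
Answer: -2957/24 ≈ -123.21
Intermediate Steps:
c(V) = 66 + V
((-145 + 501) + P)/(m(8) + c(-26)) = ((-145 + 501) + 2601)/(-64 + (66 - 26)) = (356 + 2601)/(-64 + 40) = 2957/(-24) = 2957*(-1/24) = -2957/24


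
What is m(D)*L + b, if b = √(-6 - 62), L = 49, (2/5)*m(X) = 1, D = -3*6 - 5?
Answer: 245/2 + 2*I*√17 ≈ 122.5 + 8.2462*I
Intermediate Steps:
D = -23 (D = -18 - 5 = -23)
m(X) = 5/2 (m(X) = (5/2)*1 = 5/2)
b = 2*I*√17 (b = √(-68) = 2*I*√17 ≈ 8.2462*I)
m(D)*L + b = (5/2)*49 + 2*I*√17 = 245/2 + 2*I*√17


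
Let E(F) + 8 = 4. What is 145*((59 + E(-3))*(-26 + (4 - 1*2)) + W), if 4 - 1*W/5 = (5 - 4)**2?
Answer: -189225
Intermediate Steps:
W = 15 (W = 20 - 5*(5 - 4)**2 = 20 - 5*1**2 = 20 - 5*1 = 20 - 5 = 15)
E(F) = -4 (E(F) = -8 + 4 = -4)
145*((59 + E(-3))*(-26 + (4 - 1*2)) + W) = 145*((59 - 4)*(-26 + (4 - 1*2)) + 15) = 145*(55*(-26 + (4 - 2)) + 15) = 145*(55*(-26 + 2) + 15) = 145*(55*(-24) + 15) = 145*(-1320 + 15) = 145*(-1305) = -189225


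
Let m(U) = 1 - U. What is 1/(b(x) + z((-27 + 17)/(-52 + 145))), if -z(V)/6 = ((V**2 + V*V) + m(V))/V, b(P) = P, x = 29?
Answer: 155/14274 ≈ 0.010859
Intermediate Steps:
z(V) = -6*(1 - V + 2*V**2)/V (z(V) = -6*((V**2 + V*V) + (1 - V))/V = -6*((V**2 + V**2) + (1 - V))/V = -6*(2*V**2 + (1 - V))/V = -6*(1 - V + 2*V**2)/V)
1/(b(x) + z((-27 + 17)/(-52 + 145))) = 1/(29 + (6 - 12*(-27 + 17)/(-52 + 145) - 6*(-52 + 145)/(-27 + 17))) = 1/(29 + (6 - (-120)/93 - 6/((-10/93)))) = 1/(29 + (6 - (-120)/93 - 6/((-10*1/93)))) = 1/(29 + (6 - 12*(-10/93) - 6/(-10/93))) = 1/(29 + (6 + 40/31 - 6*(-93/10))) = 1/(29 + (6 + 40/31 + 279/5)) = 1/(29 + 9779/155) = 1/(14274/155) = 155/14274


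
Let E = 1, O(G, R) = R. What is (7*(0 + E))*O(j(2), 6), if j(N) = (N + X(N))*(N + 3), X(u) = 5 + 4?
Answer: 42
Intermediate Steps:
X(u) = 9
j(N) = (3 + N)*(9 + N) (j(N) = (N + 9)*(N + 3) = (9 + N)*(3 + N) = (3 + N)*(9 + N))
(7*(0 + E))*O(j(2), 6) = (7*(0 + 1))*6 = (7*1)*6 = 7*6 = 42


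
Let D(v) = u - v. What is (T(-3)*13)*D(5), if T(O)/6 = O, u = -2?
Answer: 1638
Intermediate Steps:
T(O) = 6*O
D(v) = -2 - v
(T(-3)*13)*D(5) = ((6*(-3))*13)*(-2 - 1*5) = (-18*13)*(-2 - 5) = -234*(-7) = 1638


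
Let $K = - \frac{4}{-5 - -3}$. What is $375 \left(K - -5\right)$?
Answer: $2625$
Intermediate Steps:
$K = 2$ ($K = - \frac{4}{-5 + 3} = - \frac{4}{-2} = \left(-4\right) \left(- \frac{1}{2}\right) = 2$)
$375 \left(K - -5\right) = 375 \left(2 - -5\right) = 375 \left(2 + 5\right) = 375 \cdot 7 = 2625$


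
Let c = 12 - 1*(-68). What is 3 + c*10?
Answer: 803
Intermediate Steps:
c = 80 (c = 12 + 68 = 80)
3 + c*10 = 3 + 80*10 = 3 + 800 = 803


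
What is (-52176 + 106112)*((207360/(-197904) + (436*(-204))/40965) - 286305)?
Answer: -869395904220085744/56299565 ≈ -1.5442e+10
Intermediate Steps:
(-52176 + 106112)*((207360/(-197904) + (436*(-204))/40965) - 286305) = 53936*((207360*(-1/197904) - 88944*1/40965) - 286305) = 53936*((-4320/4123 - 29648/13655) - 286305) = 53936*(-181228304/56299565 - 286305) = 53936*(-16119028185629/56299565) = -869395904220085744/56299565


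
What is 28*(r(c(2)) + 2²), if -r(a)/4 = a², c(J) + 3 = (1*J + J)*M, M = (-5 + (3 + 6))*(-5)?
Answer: -771456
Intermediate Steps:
M = -20 (M = (-5 + 9)*(-5) = 4*(-5) = -20)
c(J) = -3 - 40*J (c(J) = -3 + (1*J + J)*(-20) = -3 + (J + J)*(-20) = -3 + (2*J)*(-20) = -3 - 40*J)
r(a) = -4*a²
28*(r(c(2)) + 2²) = 28*(-4*(-3 - 40*2)² + 2²) = 28*(-4*(-3 - 80)² + 4) = 28*(-4*(-83)² + 4) = 28*(-4*6889 + 4) = 28*(-27556 + 4) = 28*(-27552) = -771456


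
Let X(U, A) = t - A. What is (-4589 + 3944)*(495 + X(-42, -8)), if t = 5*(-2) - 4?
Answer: -315405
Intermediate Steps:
t = -14 (t = -10 - 4 = -14)
X(U, A) = -14 - A
(-4589 + 3944)*(495 + X(-42, -8)) = (-4589 + 3944)*(495 + (-14 - 1*(-8))) = -645*(495 + (-14 + 8)) = -645*(495 - 6) = -645*489 = -315405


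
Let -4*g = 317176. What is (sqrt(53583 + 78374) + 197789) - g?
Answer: 277083 + 7*sqrt(2693) ≈ 2.7745e+5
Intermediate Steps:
g = -79294 (g = -1/4*317176 = -79294)
(sqrt(53583 + 78374) + 197789) - g = (sqrt(53583 + 78374) + 197789) - 1*(-79294) = (sqrt(131957) + 197789) + 79294 = (7*sqrt(2693) + 197789) + 79294 = (197789 + 7*sqrt(2693)) + 79294 = 277083 + 7*sqrt(2693)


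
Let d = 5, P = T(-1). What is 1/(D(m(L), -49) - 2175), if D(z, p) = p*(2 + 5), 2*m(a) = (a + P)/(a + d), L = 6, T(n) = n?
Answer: -1/2518 ≈ -0.00039714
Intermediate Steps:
P = -1
m(a) = (-1 + a)/(2*(5 + a)) (m(a) = ((a - 1)/(a + 5))/2 = ((-1 + a)/(5 + a))/2 = (-1 + a)/(2*(5 + a)))
D(z, p) = 7*p (D(z, p) = p*7 = 7*p)
1/(D(m(L), -49) - 2175) = 1/(7*(-49) - 2175) = 1/(-343 - 2175) = 1/(-2518) = -1/2518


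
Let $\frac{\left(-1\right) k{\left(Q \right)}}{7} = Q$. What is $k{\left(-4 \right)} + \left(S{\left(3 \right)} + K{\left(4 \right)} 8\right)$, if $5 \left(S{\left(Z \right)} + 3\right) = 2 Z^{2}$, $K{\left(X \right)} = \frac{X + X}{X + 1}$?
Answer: $\frac{207}{5} \approx 41.4$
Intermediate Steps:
$K{\left(X \right)} = \frac{2 X}{1 + X}$
$S{\left(Z \right)} = -3 + \frac{2 Z^{2}}{5}$
$k{\left(Q \right)} = - 7 Q$
$k{\left(-4 \right)} + \left(S{\left(3 \right)} + K{\left(4 \right)} 8\right) = \left(-7\right) \left(-4\right) - \left(3 - \frac{18}{5} - 2 \cdot 4 \frac{1}{1 + 4} \cdot 8\right) = 28 + \left(\left(-3 + \frac{2}{5} \cdot 9\right) + 2 \cdot 4 \cdot \frac{1}{5} \cdot 8\right) = 28 + \left(\left(-3 + \frac{18}{5}\right) + 2 \cdot 4 \cdot \frac{1}{5} \cdot 8\right) = 28 + \left(\frac{3}{5} + \frac{8}{5} \cdot 8\right) = 28 + \left(\frac{3}{5} + \frac{64}{5}\right) = 28 + \frac{67}{5} = \frac{207}{5}$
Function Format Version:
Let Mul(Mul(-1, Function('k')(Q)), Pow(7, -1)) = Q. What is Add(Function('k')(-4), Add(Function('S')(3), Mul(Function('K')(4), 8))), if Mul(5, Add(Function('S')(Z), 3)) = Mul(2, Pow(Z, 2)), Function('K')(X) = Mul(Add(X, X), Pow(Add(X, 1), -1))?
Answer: Rational(207, 5) ≈ 41.400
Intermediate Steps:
Function('K')(X) = Mul(2, X, Pow(Add(1, X), -1)) (Function('K')(X) = Mul(Mul(2, X), Pow(Add(1, X), -1)) = Mul(2, X, Pow(Add(1, X), -1)))
Function('S')(Z) = Add(-3, Mul(Rational(2, 5), Pow(Z, 2))) (Function('S')(Z) = Add(-3, Mul(Rational(1, 5), Mul(2, Pow(Z, 2)))) = Add(-3, Mul(Rational(2, 5), Pow(Z, 2))))
Function('k')(Q) = Mul(-7, Q)
Add(Function('k')(-4), Add(Function('S')(3), Mul(Function('K')(4), 8))) = Add(Mul(-7, -4), Add(Add(-3, Mul(Rational(2, 5), Pow(3, 2))), Mul(Mul(2, 4, Pow(Add(1, 4), -1)), 8))) = Add(28, Add(Add(-3, Mul(Rational(2, 5), 9)), Mul(Mul(2, 4, Pow(5, -1)), 8))) = Add(28, Add(Add(-3, Rational(18, 5)), Mul(Mul(2, 4, Rational(1, 5)), 8))) = Add(28, Add(Rational(3, 5), Mul(Rational(8, 5), 8))) = Add(28, Add(Rational(3, 5), Rational(64, 5))) = Add(28, Rational(67, 5)) = Rational(207, 5)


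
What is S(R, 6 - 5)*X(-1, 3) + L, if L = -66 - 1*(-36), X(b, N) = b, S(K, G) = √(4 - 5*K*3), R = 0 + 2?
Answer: -30 - I*√26 ≈ -30.0 - 5.099*I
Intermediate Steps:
R = 2
S(K, G) = √(4 - 15*K)
L = -30 (L = -66 + 36 = -30)
S(R, 6 - 5)*X(-1, 3) + L = √(4 - 15*2)*(-1) - 30 = √(4 - 30)*(-1) - 30 = √(-26)*(-1) - 30 = (I*√26)*(-1) - 30 = -I*√26 - 30 = -30 - I*√26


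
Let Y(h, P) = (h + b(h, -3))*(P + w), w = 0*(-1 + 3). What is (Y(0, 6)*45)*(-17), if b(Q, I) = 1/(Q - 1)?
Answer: 4590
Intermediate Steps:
b(Q, I) = 1/(-1 + Q)
w = 0 (w = 0*2 = 0)
Y(h, P) = P*(h + 1/(-1 + h)) (Y(h, P) = (h + 1/(-1 + h))*(P + 0) = (h + 1/(-1 + h))*P = P*(h + 1/(-1 + h)))
(Y(0, 6)*45)*(-17) = ((6*(1 + 0*(-1 + 0))/(-1 + 0))*45)*(-17) = ((6*(1 + 0*(-1))/(-1))*45)*(-17) = ((6*(-1)*(1 + 0))*45)*(-17) = ((6*(-1)*1)*45)*(-17) = -6*45*(-17) = -270*(-17) = 4590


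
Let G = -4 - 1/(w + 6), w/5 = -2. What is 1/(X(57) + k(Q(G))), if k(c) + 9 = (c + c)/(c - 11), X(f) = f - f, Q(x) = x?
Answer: -59/501 ≈ -0.11776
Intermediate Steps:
w = -10 (w = 5*(-2) = -10)
G = -15/4 (G = -4 - 1/(-10 + 6) = -4 - 1/(-4) = -4 - 1*(-¼) = -4 + ¼ = -15/4 ≈ -3.7500)
X(f) = 0
k(c) = -9 + 2*c/(-11 + c) (k(c) = -9 + (c + c)/(c - 11) = -9 + (2*c)/(-11 + c) = -9 + 2*c/(-11 + c))
1/(X(57) + k(Q(G))) = 1/(0 + (99 - 7*(-15/4))/(-11 - 15/4)) = 1/(0 + (99 + 105/4)/(-59/4)) = 1/(0 - 4/59*501/4) = 1/(0 - 501/59) = 1/(-501/59) = -59/501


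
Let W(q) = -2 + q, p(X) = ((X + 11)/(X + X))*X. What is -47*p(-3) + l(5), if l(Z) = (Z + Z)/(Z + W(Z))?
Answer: -747/4 ≈ -186.75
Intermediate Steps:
p(X) = 11/2 + X/2 (p(X) = ((11 + X)/((2*X)))*X = ((11 + X)*(1/(2*X)))*X = ((11 + X)/(2*X))*X = 11/2 + X/2)
l(Z) = 2*Z/(-2 + 2*Z) (l(Z) = (Z + Z)/(Z + (-2 + Z)) = (2*Z)/(-2 + 2*Z) = 2*Z/(-2 + 2*Z))
-47*p(-3) + l(5) = -47*(11/2 + (1/2)*(-3)) + 5/(-1 + 5) = -47*(11/2 - 3/2) + 5/4 = -47*4 + 5*(1/4) = -188 + 5/4 = -747/4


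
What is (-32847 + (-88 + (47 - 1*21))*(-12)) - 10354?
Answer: -42457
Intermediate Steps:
(-32847 + (-88 + (47 - 1*21))*(-12)) - 10354 = (-32847 + (-88 + (47 - 21))*(-12)) - 10354 = (-32847 + (-88 + 26)*(-12)) - 10354 = (-32847 - 62*(-12)) - 10354 = (-32847 + 744) - 10354 = -32103 - 10354 = -42457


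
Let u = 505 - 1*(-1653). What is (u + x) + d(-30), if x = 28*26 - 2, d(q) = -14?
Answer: 2870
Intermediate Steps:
u = 2158 (u = 505 + 1653 = 2158)
x = 726 (x = 728 - 2 = 726)
(u + x) + d(-30) = (2158 + 726) - 14 = 2884 - 14 = 2870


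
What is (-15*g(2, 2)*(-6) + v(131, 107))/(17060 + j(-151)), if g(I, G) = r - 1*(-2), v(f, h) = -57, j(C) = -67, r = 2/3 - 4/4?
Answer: 93/16993 ≈ 0.0054728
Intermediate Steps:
r = -⅓ (r = 2*(⅓) - 4*¼ = ⅔ - 1 = -⅓ ≈ -0.33333)
g(I, G) = 5/3 (g(I, G) = -⅓ - 1*(-2) = -⅓ + 2 = 5/3)
(-15*g(2, 2)*(-6) + v(131, 107))/(17060 + j(-151)) = (-15*5/3*(-6) - 57)/(17060 - 67) = (-25*(-6) - 57)/16993 = (150 - 57)*(1/16993) = 93*(1/16993) = 93/16993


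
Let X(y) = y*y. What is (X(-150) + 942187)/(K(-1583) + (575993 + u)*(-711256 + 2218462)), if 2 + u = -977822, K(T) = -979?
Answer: -964687/605642095165 ≈ -1.5928e-6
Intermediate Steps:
X(y) = y²
u = -977824 (u = -2 - 977822 = -977824)
(X(-150) + 942187)/(K(-1583) + (575993 + u)*(-711256 + 2218462)) = ((-150)² + 942187)/(-979 + (575993 - 977824)*(-711256 + 2218462)) = (22500 + 942187)/(-979 - 401831*1507206) = 964687/(-979 - 605642094186) = 964687/(-605642095165) = 964687*(-1/605642095165) = -964687/605642095165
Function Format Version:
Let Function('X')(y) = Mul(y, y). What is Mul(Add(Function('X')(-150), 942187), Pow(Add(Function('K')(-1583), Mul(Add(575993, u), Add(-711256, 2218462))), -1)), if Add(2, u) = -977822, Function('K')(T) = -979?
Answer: Rational(-964687, 605642095165) ≈ -1.5928e-6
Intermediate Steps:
Function('X')(y) = Pow(y, 2)
u = -977824 (u = Add(-2, -977822) = -977824)
Mul(Add(Function('X')(-150), 942187), Pow(Add(Function('K')(-1583), Mul(Add(575993, u), Add(-711256, 2218462))), -1)) = Mul(Add(Pow(-150, 2), 942187), Pow(Add(-979, Mul(Add(575993, -977824), Add(-711256, 2218462))), -1)) = Mul(Add(22500, 942187), Pow(Add(-979, Mul(-401831, 1507206)), -1)) = Mul(964687, Pow(Add(-979, -605642094186), -1)) = Mul(964687, Pow(-605642095165, -1)) = Mul(964687, Rational(-1, 605642095165)) = Rational(-964687, 605642095165)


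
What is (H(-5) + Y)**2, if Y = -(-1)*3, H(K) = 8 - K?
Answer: 256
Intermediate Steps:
Y = 3 (Y = -1*(-1)*3 = 1*3 = 3)
(H(-5) + Y)**2 = ((8 - 1*(-5)) + 3)**2 = ((8 + 5) + 3)**2 = (13 + 3)**2 = 16**2 = 256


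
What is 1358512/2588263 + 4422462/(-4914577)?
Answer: -4769982934082/12720217809751 ≈ -0.37499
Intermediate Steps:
1358512/2588263 + 4422462/(-4914577) = 1358512*(1/2588263) + 4422462*(-1/4914577) = 1358512/2588263 - 4422462/4914577 = -4769982934082/12720217809751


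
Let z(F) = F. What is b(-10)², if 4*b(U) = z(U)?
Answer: 25/4 ≈ 6.2500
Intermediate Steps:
b(U) = U/4
b(-10)² = ((¼)*(-10))² = (-5/2)² = 25/4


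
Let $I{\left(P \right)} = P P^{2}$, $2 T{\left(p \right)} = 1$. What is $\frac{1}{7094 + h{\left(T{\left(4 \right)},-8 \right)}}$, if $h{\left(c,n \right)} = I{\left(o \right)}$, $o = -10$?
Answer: $\frac{1}{6094} \approx 0.0001641$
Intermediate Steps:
$T{\left(p \right)} = \frac{1}{2}$ ($T{\left(p \right)} = \frac{1}{2} \cdot 1 = \frac{1}{2}$)
$I{\left(P \right)} = P^{3}$
$h{\left(c,n \right)} = -1000$ ($h{\left(c,n \right)} = \left(-10\right)^{3} = -1000$)
$\frac{1}{7094 + h{\left(T{\left(4 \right)},-8 \right)}} = \frac{1}{7094 - 1000} = \frac{1}{6094}$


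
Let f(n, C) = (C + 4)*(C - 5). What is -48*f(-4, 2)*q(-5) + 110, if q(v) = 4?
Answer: 3566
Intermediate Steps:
f(n, C) = (-5 + C)*(4 + C) (f(n, C) = (4 + C)*(-5 + C) = (-5 + C)*(4 + C))
-48*f(-4, 2)*q(-5) + 110 = -48*(-20 + 2² - 1*2)*4 + 110 = -48*(-20 + 4 - 2)*4 + 110 = -(-864)*4 + 110 = -48*(-72) + 110 = 3456 + 110 = 3566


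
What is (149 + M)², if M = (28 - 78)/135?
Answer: 16104169/729 ≈ 22091.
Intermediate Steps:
M = -10/27 (M = -50*1/135 = -10/27 ≈ -0.37037)
(149 + M)² = (149 - 10/27)² = (4013/27)² = 16104169/729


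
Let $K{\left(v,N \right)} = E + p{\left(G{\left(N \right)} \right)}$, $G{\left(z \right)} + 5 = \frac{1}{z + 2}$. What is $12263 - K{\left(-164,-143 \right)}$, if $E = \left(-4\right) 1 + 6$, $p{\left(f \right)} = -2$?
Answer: $12263$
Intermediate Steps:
$G{\left(z \right)} = -5 + \frac{1}{2 + z}$ ($G{\left(z \right)} = -5 + \frac{1}{z + 2} = -5 + \frac{1}{2 + z}$)
$E = 2$ ($E = -4 + 6 = 2$)
$K{\left(v,N \right)} = 0$ ($K{\left(v,N \right)} = 2 - 2 = 0$)
$12263 - K{\left(-164,-143 \right)} = 12263 - 0 = 12263 + 0 = 12263$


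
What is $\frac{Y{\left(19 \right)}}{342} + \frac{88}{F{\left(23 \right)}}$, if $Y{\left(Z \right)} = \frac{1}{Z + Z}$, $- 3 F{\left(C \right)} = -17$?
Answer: $\frac{3430961}{220932} \approx 15.529$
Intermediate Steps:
$F{\left(C \right)} = \frac{17}{3}$ ($F{\left(C \right)} = \left(- \frac{1}{3}\right) \left(-17\right) = \frac{17}{3}$)
$Y{\left(Z \right)} = \frac{1}{2 Z}$
$\frac{Y{\left(19 \right)}}{342} + \frac{88}{F{\left(23 \right)}} = \frac{\frac{1}{2} \cdot \frac{1}{19}}{342} + \frac{88}{\frac{17}{3}} = \frac{1}{2} \cdot \frac{1}{19} \cdot \frac{1}{342} + 88 \cdot \frac{3}{17} = \frac{1}{38} \cdot \frac{1}{342} + \frac{264}{17} = \frac{1}{12996} + \frac{264}{17} = \frac{3430961}{220932}$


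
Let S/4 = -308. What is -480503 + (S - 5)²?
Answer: 1049666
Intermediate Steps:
S = -1232 (S = 4*(-308) = -1232)
-480503 + (S - 5)² = -480503 + (-1232 - 5)² = -480503 + (-1237)² = -480503 + 1530169 = 1049666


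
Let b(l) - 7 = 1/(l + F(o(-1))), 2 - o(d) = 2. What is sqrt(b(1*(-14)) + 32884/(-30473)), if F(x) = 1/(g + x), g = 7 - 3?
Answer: sqrt(16427616891895)/1676015 ≈ 2.4183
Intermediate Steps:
g = 4
o(d) = 0 (o(d) = 2 - 1*2 = 2 - 2 = 0)
F(x) = 1/(4 + x)
b(l) = 7 + 1/(1/4 + l) (b(l) = 7 + 1/(l + 1/(4 + 0)) = 7 + 1/(l + 1/4) = 7 + 1/(1/4 + l))
sqrt(b(1*(-14)) + 32884/(-30473)) = sqrt((11 + 28*(1*(-14)))/(1 + 4*(1*(-14))) + 32884/(-30473)) = sqrt((11 + 28*(-14))/(1 + 4*(-14)) + 32884*(-1/30473)) = sqrt((11 - 392)/(1 - 56) - 32884/30473) = sqrt(-381/(-55) - 32884/30473) = sqrt(-1/55*(-381) - 32884/30473) = sqrt(381/55 - 32884/30473) = sqrt(9801593/1676015) = sqrt(16427616891895)/1676015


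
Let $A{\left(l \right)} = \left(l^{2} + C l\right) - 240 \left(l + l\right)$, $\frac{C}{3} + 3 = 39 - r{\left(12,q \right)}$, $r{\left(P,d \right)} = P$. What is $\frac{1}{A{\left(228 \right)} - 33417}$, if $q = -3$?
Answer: $- \frac{1}{74457} \approx -1.3431 \cdot 10^{-5}$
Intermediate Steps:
$C = 72$ ($C = -9 + 3 \left(39 - 12\right) = -9 + 3 \cdot 27 = -9 + 81 = 72$)
$A{\left(l \right)} = l^{2} - 408 l$ ($A{\left(l \right)} = \left(l^{2} + 72 l\right) - 240 \left(l + l\right) = \left(l^{2} + 72 l\right) - 240 \cdot 2 l = \left(l^{2} + 72 l\right) - 480 l = l^{2} - 408 l$)
$\frac{1}{A{\left(228 \right)} - 33417} = \frac{1}{228 \left(-408 + 228\right) - 33417} = \frac{1}{228 \left(-180\right) - 33417} = \frac{1}{-41040 - 33417} = \frac{1}{-74457} = - \frac{1}{74457}$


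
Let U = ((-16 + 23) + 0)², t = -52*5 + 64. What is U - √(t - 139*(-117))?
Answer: 49 - √16067 ≈ -77.756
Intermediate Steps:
t = -196 (t = -260 + 64 = -196)
U = 49 (U = (7 + 0)² = 7² = 49)
U - √(t - 139*(-117)) = 49 - √(-196 - 139*(-117)) = 49 - √(-196 + 16263) = 49 - √16067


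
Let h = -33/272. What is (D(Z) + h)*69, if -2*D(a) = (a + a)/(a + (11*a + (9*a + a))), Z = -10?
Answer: -34431/2992 ≈ -11.508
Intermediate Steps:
h = -33/272 (h = -33*1/272 = -33/272 ≈ -0.12132)
D(a) = -1/22 (D(a) = -(a + a)/(2*(a + (11*a + (9*a + a)))) = -2*a/(2*(a + (11*a + 10*a))) = -2*a/(2*(a + 21*a)) = -2*a/(2*(22*a)) = -2*a*1/(22*a)/2 = -1/2*1/11 = -1/22)
(D(Z) + h)*69 = (-1/22 - 33/272)*69 = -499/2992*69 = -34431/2992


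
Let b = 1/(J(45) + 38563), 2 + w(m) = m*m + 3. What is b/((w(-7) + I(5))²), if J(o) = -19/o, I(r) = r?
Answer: 9/1049866180 ≈ 8.5725e-9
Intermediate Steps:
w(m) = 1 + m² (w(m) = -2 + (m*m + 3) = -2 + (m² + 3) = -2 + (3 + m²) = 1 + m²)
b = 45/1735316 (b = 1/(-19/45 + 38563) = 1/(1735316/45) = 45/1735316 ≈ 2.5932e-5)
b/((w(-7) + I(5))²) = 45/(1735316*(((1 + (-7)²) + 5)²)) = 45/(1735316*(((1 + 49) + 5)²)) = 45/(1735316*((50 + 5)²)) = 45/(1735316*(55²)) = (45/1735316)/3025 = (45/1735316)*(1/3025) = 9/1049866180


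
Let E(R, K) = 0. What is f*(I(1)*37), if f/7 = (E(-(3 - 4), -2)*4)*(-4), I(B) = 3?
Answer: 0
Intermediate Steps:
f = 0 (f = 7*((0*4)*(-4)) = 7*(0*(-4)) = 7*0 = 0)
f*(I(1)*37) = 0*(3*37) = 0*111 = 0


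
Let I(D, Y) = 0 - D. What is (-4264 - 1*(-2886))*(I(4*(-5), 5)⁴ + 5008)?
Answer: -227381024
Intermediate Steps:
I(D, Y) = -D
(-4264 - 1*(-2886))*(I(4*(-5), 5)⁴ + 5008) = (-4264 - 1*(-2886))*((-4*(-5))⁴ + 5008) = (-4264 + 2886)*((-1*(-20))⁴ + 5008) = -1378*(20⁴ + 5008) = -1378*(160000 + 5008) = -1378*165008 = -227381024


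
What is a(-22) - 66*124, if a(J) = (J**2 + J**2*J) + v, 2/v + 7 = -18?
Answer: -458702/25 ≈ -18348.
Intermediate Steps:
v = -2/25 (v = 2/(-7 - 18) = 2/(-25) = 2*(-1/25) = -2/25 ≈ -0.080000)
a(J) = -2/25 + J**2 + J**3 (a(J) = (J**2 + J**2*J) - 2/25 = (J**2 + J**3) - 2/25 = -2/25 + J**2 + J**3)
a(-22) - 66*124 = (-2/25 + (-22)**2 + (-22)**3) - 66*124 = (-2/25 + 484 - 10648) - 8184 = -254102/25 - 8184 = -458702/25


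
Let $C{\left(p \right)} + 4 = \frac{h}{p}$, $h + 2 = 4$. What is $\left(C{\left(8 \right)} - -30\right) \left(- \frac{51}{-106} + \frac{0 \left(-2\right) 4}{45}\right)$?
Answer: $\frac{5355}{424} \approx 12.63$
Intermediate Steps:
$h = 2$ ($h = -2 + 4 = 2$)
$C{\left(p \right)} = -4 + \frac{2}{p}$
$\left(C{\left(8 \right)} - -30\right) \left(- \frac{51}{-106} + \frac{0 \left(-2\right) 4}{45}\right) = \left(\left(-4 + \frac{2}{8}\right) - -30\right) \left(- \frac{51}{-106} + \frac{0 \left(-2\right) 4}{45}\right) = \left(\left(-4 + 2 \cdot \frac{1}{8}\right) + 30\right) \left(\left(-51\right) \left(- \frac{1}{106}\right) + 0 \cdot 4 \cdot \frac{1}{45}\right) = \left(\left(-4 + \frac{1}{4}\right) + 30\right) \left(\frac{51}{106} + 0 \cdot \frac{1}{45}\right) = \left(- \frac{15}{4} + 30\right) \left(\frac{51}{106} + 0\right) = \frac{105}{4} \cdot \frac{51}{106} = \frac{5355}{424}$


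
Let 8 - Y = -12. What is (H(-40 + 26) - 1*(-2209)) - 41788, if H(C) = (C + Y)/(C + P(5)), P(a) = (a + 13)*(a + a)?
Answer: -3285054/83 ≈ -39579.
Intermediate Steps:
P(a) = 2*a*(13 + a) (P(a) = (13 + a)*(2*a) = 2*a*(13 + a))
Y = 20 (Y = 8 - 1*(-12) = 8 + 12 = 20)
H(C) = (20 + C)/(180 + C) (H(C) = (C + 20)/(C + 2*5*(13 + 5)) = (20 + C)/(C + 2*5*18) = (20 + C)/(C + 180) = (20 + C)/(180 + C))
(H(-40 + 26) - 1*(-2209)) - 41788 = ((20 + (-40 + 26))/(180 + (-40 + 26)) - 1*(-2209)) - 41788 = ((20 - 14)/(180 - 14) + 2209) - 41788 = (6/166 + 2209) - 41788 = ((1/166)*6 + 2209) - 41788 = (3/83 + 2209) - 41788 = 183350/83 - 41788 = -3285054/83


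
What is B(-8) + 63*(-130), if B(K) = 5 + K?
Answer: -8193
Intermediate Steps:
B(-8) + 63*(-130) = (5 - 8) + 63*(-130) = -3 - 8190 = -8193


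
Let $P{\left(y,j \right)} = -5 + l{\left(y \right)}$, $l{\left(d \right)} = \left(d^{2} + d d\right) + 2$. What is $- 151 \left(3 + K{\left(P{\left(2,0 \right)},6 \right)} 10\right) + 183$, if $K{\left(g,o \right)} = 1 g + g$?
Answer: $-15370$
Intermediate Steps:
$l{\left(d \right)} = 2 + 2 d^{2}$ ($l{\left(d \right)} = \left(d^{2} + d^{2}\right) + 2 = 2 d^{2} + 2 = 2 + 2 d^{2}$)
$P{\left(y,j \right)} = -3 + 2 y^{2}$ ($P{\left(y,j \right)} = -5 + \left(2 + 2 y^{2}\right) = -3 + 2 y^{2}$)
$K{\left(g,o \right)} = 2 g$ ($K{\left(g,o \right)} = g + g = 2 g$)
$- 151 \left(3 + K{\left(P{\left(2,0 \right)},6 \right)} 10\right) + 183 = - 151 \left(3 + 2 \left(-3 + 2 \cdot 2^{2}\right) 10\right) + 183 = - 151 \left(3 + 2 \left(-3 + 2 \cdot 4\right) 10\right) + 183 = - 151 \left(3 + 2 \left(-3 + 8\right) 10\right) + 183 = - 151 \left(3 + 2 \cdot 5 \cdot 10\right) + 183 = - 151 \left(3 + 10 \cdot 10\right) + 183 = - 151 \left(3 + 100\right) + 183 = \left(-151\right) 103 + 183 = -15553 + 183 = -15370$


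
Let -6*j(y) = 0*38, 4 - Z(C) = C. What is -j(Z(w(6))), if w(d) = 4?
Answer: 0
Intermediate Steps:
Z(C) = 4 - C
j(y) = 0 (j(y) = -0*38 = -⅙*0 = 0)
-j(Z(w(6))) = -1*0 = 0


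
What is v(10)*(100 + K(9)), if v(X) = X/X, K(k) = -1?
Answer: 99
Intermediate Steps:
v(X) = 1
v(10)*(100 + K(9)) = 1*(100 - 1) = 1*99 = 99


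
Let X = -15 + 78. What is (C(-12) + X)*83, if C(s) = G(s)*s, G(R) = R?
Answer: 17181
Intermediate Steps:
X = 63
C(s) = s² (C(s) = s*s = s²)
(C(-12) + X)*83 = ((-12)² + 63)*83 = (144 + 63)*83 = 207*83 = 17181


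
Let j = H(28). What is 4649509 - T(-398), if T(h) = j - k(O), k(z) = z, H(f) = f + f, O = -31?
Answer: 4649422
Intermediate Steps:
H(f) = 2*f
j = 56 (j = 2*28 = 56)
T(h) = 87 (T(h) = 56 - 1*(-31) = 56 + 31 = 87)
4649509 - T(-398) = 4649509 - 1*87 = 4649509 - 87 = 4649422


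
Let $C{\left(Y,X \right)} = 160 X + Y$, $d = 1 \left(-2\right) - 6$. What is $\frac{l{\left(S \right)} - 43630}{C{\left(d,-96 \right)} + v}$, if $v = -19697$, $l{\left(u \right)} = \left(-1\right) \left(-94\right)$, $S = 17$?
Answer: $\frac{43536}{35065} \approx 1.2416$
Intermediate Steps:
$l{\left(u \right)} = 94$
$d = -8$ ($d = -2 - 6 = -8$)
$C{\left(Y,X \right)} = Y + 160 X$
$\frac{l{\left(S \right)} - 43630}{C{\left(d,-96 \right)} + v} = \frac{94 - 43630}{\left(-8 + 160 \left(-96\right)\right) - 19697} = - \frac{43536}{\left(-8 - 15360\right) - 19697} = - \frac{43536}{-15368 - 19697} = - \frac{43536}{-35065} = \left(-43536\right) \left(- \frac{1}{35065}\right) = \frac{43536}{35065}$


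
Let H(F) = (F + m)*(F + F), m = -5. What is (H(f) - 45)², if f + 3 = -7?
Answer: 65025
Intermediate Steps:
f = -10 (f = -3 - 7 = -10)
H(F) = 2*F*(-5 + F) (H(F) = (F - 5)*(F + F) = (-5 + F)*(2*F) = 2*F*(-5 + F))
(H(f) - 45)² = (2*(-10)*(-5 - 10) - 45)² = (2*(-10)*(-15) - 45)² = (300 - 45)² = 255² = 65025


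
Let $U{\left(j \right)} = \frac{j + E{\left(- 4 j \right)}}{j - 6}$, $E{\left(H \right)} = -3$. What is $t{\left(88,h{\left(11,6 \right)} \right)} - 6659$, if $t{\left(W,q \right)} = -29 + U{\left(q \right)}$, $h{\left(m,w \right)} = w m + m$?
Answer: $- \frac{474774}{71} \approx -6687.0$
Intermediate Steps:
$h{\left(m,w \right)} = m + m w$ ($h{\left(m,w \right)} = m w + m = m + m w$)
$U{\left(j \right)} = \frac{-3 + j}{-6 + j}$ ($U{\left(j \right)} = \frac{j - 3}{j - 6} = \frac{-3 + j}{-6 + j}$)
$t{\left(W,q \right)} = -29 + \frac{-3 + q}{-6 + q}$
$t{\left(88,h{\left(11,6 \right)} \right)} - 6659 = \frac{171 - 28 \cdot 11 \left(1 + 6\right)}{-6 + 11 \left(1 + 6\right)} - 6659 = \frac{171 - 28 \cdot 11 \cdot 7}{-6 + 11 \cdot 7} - 6659 = \frac{171 - 2156}{-6 + 77} - 6659 = \frac{171 - 2156}{71} - 6659 = \frac{1}{71} \left(-1985\right) - 6659 = - \frac{1985}{71} - 6659 = - \frac{474774}{71}$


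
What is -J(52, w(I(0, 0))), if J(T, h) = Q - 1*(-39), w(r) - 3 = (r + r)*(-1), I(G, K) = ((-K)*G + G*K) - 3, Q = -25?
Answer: -14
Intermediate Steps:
I(G, K) = -3 (I(G, K) = (-G*K + G*K) - 3 = 0 - 3 = -3)
w(r) = 3 - 2*r (w(r) = 3 + (r + r)*(-1) = 3 + (2*r)*(-1) = 3 - 2*r)
J(T, h) = 14 (J(T, h) = -25 - 1*(-39) = -25 + 39 = 14)
-J(52, w(I(0, 0))) = -1*14 = -14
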